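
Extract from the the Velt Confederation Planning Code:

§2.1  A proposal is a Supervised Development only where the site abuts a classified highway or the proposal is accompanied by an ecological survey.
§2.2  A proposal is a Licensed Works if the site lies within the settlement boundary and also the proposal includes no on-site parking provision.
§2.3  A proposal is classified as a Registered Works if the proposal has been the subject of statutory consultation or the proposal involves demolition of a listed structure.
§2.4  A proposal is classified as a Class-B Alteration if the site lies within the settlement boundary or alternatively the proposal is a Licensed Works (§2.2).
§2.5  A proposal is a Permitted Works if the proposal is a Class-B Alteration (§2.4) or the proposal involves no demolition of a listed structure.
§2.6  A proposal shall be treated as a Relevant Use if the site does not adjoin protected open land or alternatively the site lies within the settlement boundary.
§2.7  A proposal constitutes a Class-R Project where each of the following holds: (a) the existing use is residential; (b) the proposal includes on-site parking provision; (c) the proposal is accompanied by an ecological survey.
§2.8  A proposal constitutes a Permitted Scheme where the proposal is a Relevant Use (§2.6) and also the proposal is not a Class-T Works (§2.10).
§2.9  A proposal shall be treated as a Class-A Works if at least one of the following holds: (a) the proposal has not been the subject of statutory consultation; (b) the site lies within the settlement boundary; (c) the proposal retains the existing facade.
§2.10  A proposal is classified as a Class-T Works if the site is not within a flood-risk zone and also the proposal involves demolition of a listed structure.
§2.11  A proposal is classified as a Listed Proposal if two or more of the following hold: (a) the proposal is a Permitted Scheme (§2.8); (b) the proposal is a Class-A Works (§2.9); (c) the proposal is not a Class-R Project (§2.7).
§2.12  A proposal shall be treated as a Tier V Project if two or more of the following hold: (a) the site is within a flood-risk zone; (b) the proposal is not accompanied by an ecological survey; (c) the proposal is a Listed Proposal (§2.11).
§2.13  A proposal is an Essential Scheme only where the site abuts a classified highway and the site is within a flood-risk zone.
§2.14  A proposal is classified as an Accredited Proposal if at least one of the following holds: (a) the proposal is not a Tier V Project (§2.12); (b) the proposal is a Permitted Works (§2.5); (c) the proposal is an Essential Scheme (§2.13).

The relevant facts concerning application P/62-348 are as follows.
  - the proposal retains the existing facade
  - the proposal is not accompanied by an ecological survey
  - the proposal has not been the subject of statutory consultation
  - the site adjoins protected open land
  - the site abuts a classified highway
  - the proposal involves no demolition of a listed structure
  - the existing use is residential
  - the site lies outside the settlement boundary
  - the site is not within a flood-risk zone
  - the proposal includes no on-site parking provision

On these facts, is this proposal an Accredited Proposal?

Yes

§2.6 — Relevant Use: [the site does not adjoin protected open land? no] OR [the site lies within the settlement boundary? no] → not satisfied.
§2.10 — Class-T Works: [the site is not within a flood-risk zone? yes] AND [the proposal involves demolition of a listed structure? no] → not satisfied.
§2.8 — Permitted Scheme: [Relevant Use (§2.6)? no] AND [not a Class-T Works (§2.10)? yes] → not satisfied.
§2.9 — Class-A Works: [the proposal has not been the subject of statutory consultation? yes] OR [the site lies within the settlement boundary? no] OR [the proposal retains the existing facade? yes] → satisfied.
§2.7 — Class-R Project: [the existing use is residential? yes] AND [the proposal includes on-site parking provision? no] AND [the proposal is accompanied by an ecological survey? no] → not satisfied.
§2.11 — Listed Proposal: Permitted Scheme (§2.8)? no; Class-A Works (§2.9)? yes; not a Class-R Project (§2.7)? yes — 2 of 3 hold (need ≥2) → satisfied.
§2.12 — Tier V Project: the site is within a flood-risk zone? no; the proposal is not accompanied by an ecological survey? yes; Listed Proposal (§2.11)? yes — 2 of 3 hold (need ≥2) → satisfied.
§2.2 — Licensed Works: [the site lies within the settlement boundary? no] AND [the proposal includes no on-site parking provision? yes] → not satisfied.
§2.4 — Class-B Alteration: [the site lies within the settlement boundary? no] OR [Licensed Works (§2.2)? no] → not satisfied.
§2.5 — Permitted Works: [Class-B Alteration (§2.4)? no] OR [the proposal involves no demolition of a listed structure? yes] → satisfied.
§2.13 — Essential Scheme: [the site abuts a classified highway? yes] AND [the site is within a flood-risk zone? no] → not satisfied.
§2.14 — Accredited Proposal: [not a Tier V Project (§2.12)? no] OR [Permitted Works (§2.5)? yes] OR [Essential Scheme (§2.13)? no] → satisfied.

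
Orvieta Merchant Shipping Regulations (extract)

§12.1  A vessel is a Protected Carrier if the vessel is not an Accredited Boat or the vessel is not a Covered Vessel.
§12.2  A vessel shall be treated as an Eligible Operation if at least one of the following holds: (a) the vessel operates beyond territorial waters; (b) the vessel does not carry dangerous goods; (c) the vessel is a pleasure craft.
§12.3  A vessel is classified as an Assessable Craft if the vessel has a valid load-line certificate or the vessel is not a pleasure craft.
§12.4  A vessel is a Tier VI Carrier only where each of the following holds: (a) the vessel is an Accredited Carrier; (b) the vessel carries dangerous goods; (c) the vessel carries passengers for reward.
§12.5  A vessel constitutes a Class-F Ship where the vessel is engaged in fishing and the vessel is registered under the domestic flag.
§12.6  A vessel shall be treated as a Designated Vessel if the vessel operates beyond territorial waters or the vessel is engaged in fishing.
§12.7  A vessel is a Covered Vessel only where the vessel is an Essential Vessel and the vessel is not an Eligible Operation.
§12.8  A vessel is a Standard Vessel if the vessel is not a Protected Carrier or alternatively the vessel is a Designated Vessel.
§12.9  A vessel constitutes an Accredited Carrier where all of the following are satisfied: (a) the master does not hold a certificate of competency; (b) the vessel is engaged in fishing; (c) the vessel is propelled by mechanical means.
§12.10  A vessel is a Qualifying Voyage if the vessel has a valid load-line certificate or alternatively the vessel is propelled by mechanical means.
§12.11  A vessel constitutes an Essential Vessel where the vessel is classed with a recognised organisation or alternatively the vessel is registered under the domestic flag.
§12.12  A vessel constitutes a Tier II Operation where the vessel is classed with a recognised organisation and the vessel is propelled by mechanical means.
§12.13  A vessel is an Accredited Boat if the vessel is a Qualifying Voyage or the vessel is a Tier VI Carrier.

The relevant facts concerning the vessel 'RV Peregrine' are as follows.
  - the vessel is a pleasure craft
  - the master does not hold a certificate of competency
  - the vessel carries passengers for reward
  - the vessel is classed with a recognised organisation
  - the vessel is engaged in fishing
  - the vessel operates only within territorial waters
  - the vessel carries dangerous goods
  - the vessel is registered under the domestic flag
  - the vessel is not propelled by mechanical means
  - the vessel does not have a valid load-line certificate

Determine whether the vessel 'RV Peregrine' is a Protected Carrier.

§12.10 — Qualifying Voyage: [the vessel has a valid load-line certificate? no] OR [the vessel is propelled by mechanical means? no] → not satisfied.
§12.9 — Accredited Carrier: [the master does not hold a certificate of competency? yes] AND [the vessel is engaged in fishing? yes] AND [the vessel is propelled by mechanical means? no] → not satisfied.
§12.4 — Tier VI Carrier: [Accredited Carrier (§12.9)? no] AND [the vessel carries dangerous goods? yes] AND [the vessel carries passengers for reward? yes] → not satisfied.
§12.13 — Accredited Boat: [Qualifying Voyage (§12.10)? no] OR [Tier VI Carrier (§12.4)? no] → not satisfied.
§12.11 — Essential Vessel: [the vessel is classed with a recognised organisation? yes] OR [the vessel is registered under the domestic flag? yes] → satisfied.
§12.2 — Eligible Operation: [the vessel operates beyond territorial waters? no] OR [the vessel does not carry dangerous goods? no] OR [the vessel is a pleasure craft? yes] → satisfied.
§12.7 — Covered Vessel: [Essential Vessel (§12.11)? yes] AND [not an Eligible Operation (§12.2)? no] → not satisfied.
§12.1 — Protected Carrier: [not an Accredited Boat (§12.13)? yes] OR [not a Covered Vessel (§12.7)? yes] → satisfied.

Yes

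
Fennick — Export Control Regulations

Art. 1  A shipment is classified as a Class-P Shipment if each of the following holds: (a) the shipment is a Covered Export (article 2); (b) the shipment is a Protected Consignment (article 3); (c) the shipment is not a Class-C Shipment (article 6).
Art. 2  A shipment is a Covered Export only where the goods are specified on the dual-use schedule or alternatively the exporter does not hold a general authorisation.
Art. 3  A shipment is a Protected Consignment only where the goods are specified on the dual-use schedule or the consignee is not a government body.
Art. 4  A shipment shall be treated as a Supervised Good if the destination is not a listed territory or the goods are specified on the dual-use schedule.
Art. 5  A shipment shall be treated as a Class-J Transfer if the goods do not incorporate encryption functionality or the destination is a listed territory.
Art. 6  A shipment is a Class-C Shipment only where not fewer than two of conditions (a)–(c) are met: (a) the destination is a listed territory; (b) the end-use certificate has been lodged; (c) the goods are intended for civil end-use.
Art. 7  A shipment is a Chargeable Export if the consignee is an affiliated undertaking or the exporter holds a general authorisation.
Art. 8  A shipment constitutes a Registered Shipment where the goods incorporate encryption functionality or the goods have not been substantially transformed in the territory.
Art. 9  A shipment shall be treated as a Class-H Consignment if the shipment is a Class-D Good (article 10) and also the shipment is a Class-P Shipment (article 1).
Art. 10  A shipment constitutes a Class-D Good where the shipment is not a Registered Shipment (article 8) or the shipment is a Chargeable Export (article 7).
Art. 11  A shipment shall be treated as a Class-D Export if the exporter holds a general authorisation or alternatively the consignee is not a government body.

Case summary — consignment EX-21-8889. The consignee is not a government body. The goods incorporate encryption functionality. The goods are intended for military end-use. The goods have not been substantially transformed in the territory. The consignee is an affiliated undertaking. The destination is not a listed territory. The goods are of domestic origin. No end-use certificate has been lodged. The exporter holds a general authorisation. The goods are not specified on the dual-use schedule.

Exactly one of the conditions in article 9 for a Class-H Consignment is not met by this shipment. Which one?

article 8 — Registered Shipment: [the goods incorporate encryption functionality? yes] OR [the goods have not been substantially transformed in the territory? yes] → satisfied.
article 7 — Chargeable Export: [the consignee is an affiliated undertaking? yes] OR [the exporter holds a general authorisation? yes] → satisfied.
article 10 — Class-D Good: [not a Registered Shipment (article 8)? no] OR [Chargeable Export (article 7)? yes] → satisfied.
article 2 — Covered Export: [the goods are specified on the dual-use schedule? no] OR [the exporter does not hold a general authorisation? no] → not satisfied.
article 3 — Protected Consignment: [the goods are specified on the dual-use schedule? no] OR [the consignee is not a government body? yes] → satisfied.
article 6 — Class-C Shipment: the destination is a listed territory? no; the end-use certificate has been lodged? no; the goods are intended for civil end-use? no — 0 of 3 hold (need ≥2) → not satisfied.
article 1 — Class-P Shipment: [Covered Export (article 2)? no] AND [Protected Consignment (article 3)? yes] AND [not a Class-C Shipment (article 6)? yes] → not satisfied.
article 9 — Class-H Consignment: [Class-D Good (article 10)? yes] AND [Class-P Shipment (article 1)? no] → not satisfied.

Class-P Shipment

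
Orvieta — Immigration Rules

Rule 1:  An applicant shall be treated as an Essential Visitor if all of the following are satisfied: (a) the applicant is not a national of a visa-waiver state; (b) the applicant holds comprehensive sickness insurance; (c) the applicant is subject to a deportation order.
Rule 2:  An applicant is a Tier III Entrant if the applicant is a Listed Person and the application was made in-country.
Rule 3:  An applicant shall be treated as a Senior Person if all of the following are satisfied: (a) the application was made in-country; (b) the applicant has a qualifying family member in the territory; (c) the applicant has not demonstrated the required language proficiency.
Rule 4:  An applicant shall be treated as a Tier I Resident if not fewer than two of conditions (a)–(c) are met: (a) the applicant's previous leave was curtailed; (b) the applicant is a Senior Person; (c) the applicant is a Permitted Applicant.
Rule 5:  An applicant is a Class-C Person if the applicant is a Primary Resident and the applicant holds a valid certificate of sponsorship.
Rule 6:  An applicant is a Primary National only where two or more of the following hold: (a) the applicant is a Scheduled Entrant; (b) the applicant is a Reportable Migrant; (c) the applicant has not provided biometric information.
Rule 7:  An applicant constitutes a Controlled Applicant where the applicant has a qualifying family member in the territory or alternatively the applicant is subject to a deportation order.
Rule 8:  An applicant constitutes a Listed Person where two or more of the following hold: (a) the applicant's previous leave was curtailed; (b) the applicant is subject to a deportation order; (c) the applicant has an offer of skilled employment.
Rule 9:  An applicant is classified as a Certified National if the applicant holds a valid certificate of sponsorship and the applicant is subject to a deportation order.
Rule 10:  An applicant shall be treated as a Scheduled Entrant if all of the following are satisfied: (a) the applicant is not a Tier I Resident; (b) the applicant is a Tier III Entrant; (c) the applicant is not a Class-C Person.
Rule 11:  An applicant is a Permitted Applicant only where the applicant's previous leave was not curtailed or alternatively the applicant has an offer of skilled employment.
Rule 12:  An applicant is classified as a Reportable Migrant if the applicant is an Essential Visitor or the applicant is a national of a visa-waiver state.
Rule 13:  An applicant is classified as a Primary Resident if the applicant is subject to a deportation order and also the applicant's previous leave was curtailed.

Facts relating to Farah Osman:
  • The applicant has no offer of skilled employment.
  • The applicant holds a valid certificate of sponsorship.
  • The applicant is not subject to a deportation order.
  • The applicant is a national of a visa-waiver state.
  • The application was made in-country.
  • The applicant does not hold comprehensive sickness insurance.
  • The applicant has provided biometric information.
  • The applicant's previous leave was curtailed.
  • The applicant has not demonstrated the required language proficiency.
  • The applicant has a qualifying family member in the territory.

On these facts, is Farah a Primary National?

No

rule 3 — Senior Person: [the application was made in-country? yes] AND [the applicant has a qualifying family member in the territory? yes] AND [the applicant has not demonstrated the required language proficiency? yes] → satisfied.
rule 11 — Permitted Applicant: [the applicant's previous leave was not curtailed? no] OR [the applicant has an offer of skilled employment? no] → not satisfied.
rule 4 — Tier I Resident: the applicant's previous leave was curtailed? yes; Senior Person (rule 3)? yes; Permitted Applicant (rule 11)? no — 2 of 3 hold (need ≥2) → satisfied.
rule 8 — Listed Person: the applicant's previous leave was curtailed? yes; the applicant is subject to a deportation order? no; the applicant has an offer of skilled employment? no — 1 of 3 hold (need ≥2) → not satisfied.
rule 2 — Tier III Entrant: [Listed Person (rule 8)? no] AND [the application was made in-country? yes] → not satisfied.
rule 13 — Primary Resident: [the applicant is subject to a deportation order? no] AND [the applicant's previous leave was curtailed? yes] → not satisfied.
rule 5 — Class-C Person: [Primary Resident (rule 13)? no] AND [the applicant holds a valid certificate of sponsorship? yes] → not satisfied.
rule 10 — Scheduled Entrant: [not a Tier I Resident (rule 4)? no] AND [Tier III Entrant (rule 2)? no] AND [not a Class-C Person (rule 5)? yes] → not satisfied.
rule 1 — Essential Visitor: [the applicant is not a national of a visa-waiver state? no] AND [the applicant holds comprehensive sickness insurance? no] AND [the applicant is subject to a deportation order? no] → not satisfied.
rule 12 — Reportable Migrant: [Essential Visitor (rule 1)? no] OR [the applicant is a national of a visa-waiver state? yes] → satisfied.
rule 6 — Primary National: Scheduled Entrant (rule 10)? no; Reportable Migrant (rule 12)? yes; the applicant has not provided biometric information? no — 1 of 3 hold (need ≥2) → not satisfied.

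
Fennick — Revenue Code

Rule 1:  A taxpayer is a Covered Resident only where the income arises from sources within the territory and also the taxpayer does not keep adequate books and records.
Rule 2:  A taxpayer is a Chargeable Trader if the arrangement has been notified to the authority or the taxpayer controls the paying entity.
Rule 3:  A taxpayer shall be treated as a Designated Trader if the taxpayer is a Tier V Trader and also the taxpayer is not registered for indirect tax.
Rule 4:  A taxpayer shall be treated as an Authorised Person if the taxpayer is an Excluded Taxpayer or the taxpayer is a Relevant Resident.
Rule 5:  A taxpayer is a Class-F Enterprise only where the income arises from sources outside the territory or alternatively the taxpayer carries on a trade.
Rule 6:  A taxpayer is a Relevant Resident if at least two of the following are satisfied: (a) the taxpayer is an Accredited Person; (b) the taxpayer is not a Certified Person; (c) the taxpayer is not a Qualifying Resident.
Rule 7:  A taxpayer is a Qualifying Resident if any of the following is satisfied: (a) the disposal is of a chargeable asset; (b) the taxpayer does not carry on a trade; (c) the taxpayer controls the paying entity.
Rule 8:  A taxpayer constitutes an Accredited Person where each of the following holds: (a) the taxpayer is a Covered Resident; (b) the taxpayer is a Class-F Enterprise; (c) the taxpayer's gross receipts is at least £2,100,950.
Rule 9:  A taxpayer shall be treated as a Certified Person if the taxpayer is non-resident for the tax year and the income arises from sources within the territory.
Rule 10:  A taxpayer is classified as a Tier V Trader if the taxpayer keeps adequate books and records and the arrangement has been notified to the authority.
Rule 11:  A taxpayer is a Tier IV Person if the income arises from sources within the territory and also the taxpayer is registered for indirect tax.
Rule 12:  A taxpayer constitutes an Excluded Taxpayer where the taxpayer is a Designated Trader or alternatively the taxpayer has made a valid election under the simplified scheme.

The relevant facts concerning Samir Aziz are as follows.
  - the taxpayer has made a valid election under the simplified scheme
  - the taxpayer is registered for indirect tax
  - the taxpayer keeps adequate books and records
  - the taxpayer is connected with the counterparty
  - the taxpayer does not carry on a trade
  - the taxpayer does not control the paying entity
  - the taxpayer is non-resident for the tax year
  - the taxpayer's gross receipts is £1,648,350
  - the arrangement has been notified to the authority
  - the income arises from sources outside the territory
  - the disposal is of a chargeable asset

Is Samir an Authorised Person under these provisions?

Yes

rule 10 — Tier V Trader: [the taxpayer keeps adequate books and records? yes] AND [the arrangement has been notified to the authority? yes] → satisfied.
rule 3 — Designated Trader: [Tier V Trader (rule 10)? yes] AND [the taxpayer is not registered for indirect tax? no] → not satisfied.
rule 12 — Excluded Taxpayer: [Designated Trader (rule 3)? no] OR [the taxpayer has made a valid election under the simplified scheme? yes] → satisfied.
rule 1 — Covered Resident: [the income arises from sources within the territory? no] AND [the taxpayer does not keep adequate books and records? no] → not satisfied.
rule 5 — Class-F Enterprise: [the income arises from sources outside the territory? yes] OR [the taxpayer carries on a trade? no] → satisfied.
rule 8 — Accredited Person: [Covered Resident (rule 1)? no] AND [Class-F Enterprise (rule 5)? yes] AND [taxpayer's gross receipts: £1,648,350 ≥ £2,100,950? no] → not satisfied.
rule 9 — Certified Person: [the taxpayer is non-resident for the tax year? yes] AND [the income arises from sources within the territory? no] → not satisfied.
rule 7 — Qualifying Resident: [the disposal is of a chargeable asset? yes] OR [the taxpayer does not carry on a trade? yes] OR [the taxpayer controls the paying entity? no] → satisfied.
rule 6 — Relevant Resident: Accredited Person (rule 8)? no; not a Certified Person (rule 9)? yes; not a Qualifying Resident (rule 7)? no — 1 of 3 hold (need ≥2) → not satisfied.
rule 4 — Authorised Person: [Excluded Taxpayer (rule 12)? yes] OR [Relevant Resident (rule 6)? no] → satisfied.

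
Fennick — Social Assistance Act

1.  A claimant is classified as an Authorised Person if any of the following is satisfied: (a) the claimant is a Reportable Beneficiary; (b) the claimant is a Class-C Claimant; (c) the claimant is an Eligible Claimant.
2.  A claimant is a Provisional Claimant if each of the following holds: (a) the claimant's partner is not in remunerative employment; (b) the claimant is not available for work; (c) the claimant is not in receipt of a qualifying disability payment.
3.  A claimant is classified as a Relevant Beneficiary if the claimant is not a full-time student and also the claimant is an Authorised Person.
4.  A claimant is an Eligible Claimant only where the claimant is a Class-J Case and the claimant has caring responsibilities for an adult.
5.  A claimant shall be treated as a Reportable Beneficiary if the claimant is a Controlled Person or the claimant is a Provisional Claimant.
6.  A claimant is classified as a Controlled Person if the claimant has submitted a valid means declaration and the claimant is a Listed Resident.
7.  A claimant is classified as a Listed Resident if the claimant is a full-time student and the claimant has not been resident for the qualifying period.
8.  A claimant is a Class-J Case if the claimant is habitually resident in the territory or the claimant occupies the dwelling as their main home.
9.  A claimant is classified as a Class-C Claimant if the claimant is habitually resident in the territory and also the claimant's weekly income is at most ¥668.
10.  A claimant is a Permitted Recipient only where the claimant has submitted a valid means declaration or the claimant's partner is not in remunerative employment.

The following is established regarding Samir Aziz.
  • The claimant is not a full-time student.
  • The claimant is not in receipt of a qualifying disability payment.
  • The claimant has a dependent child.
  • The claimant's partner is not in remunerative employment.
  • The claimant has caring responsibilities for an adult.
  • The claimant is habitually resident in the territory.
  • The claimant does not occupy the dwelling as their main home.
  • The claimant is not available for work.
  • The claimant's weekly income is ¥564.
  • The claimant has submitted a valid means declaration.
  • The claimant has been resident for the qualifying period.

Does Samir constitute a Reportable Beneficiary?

paragraph 7 — Listed Resident: [the claimant is a full-time student? no] AND [the claimant has not been resident for the qualifying period? no] → not satisfied.
paragraph 6 — Controlled Person: [the claimant has submitted a valid means declaration? yes] AND [Listed Resident (paragraph 7)? no] → not satisfied.
paragraph 2 — Provisional Claimant: [the claimant's partner is not in remunerative employment? yes] AND [the claimant is not available for work? yes] AND [the claimant is not in receipt of a qualifying disability payment? yes] → satisfied.
paragraph 5 — Reportable Beneficiary: [Controlled Person (paragraph 6)? no] OR [Provisional Claimant (paragraph 2)? yes] → satisfied.

Yes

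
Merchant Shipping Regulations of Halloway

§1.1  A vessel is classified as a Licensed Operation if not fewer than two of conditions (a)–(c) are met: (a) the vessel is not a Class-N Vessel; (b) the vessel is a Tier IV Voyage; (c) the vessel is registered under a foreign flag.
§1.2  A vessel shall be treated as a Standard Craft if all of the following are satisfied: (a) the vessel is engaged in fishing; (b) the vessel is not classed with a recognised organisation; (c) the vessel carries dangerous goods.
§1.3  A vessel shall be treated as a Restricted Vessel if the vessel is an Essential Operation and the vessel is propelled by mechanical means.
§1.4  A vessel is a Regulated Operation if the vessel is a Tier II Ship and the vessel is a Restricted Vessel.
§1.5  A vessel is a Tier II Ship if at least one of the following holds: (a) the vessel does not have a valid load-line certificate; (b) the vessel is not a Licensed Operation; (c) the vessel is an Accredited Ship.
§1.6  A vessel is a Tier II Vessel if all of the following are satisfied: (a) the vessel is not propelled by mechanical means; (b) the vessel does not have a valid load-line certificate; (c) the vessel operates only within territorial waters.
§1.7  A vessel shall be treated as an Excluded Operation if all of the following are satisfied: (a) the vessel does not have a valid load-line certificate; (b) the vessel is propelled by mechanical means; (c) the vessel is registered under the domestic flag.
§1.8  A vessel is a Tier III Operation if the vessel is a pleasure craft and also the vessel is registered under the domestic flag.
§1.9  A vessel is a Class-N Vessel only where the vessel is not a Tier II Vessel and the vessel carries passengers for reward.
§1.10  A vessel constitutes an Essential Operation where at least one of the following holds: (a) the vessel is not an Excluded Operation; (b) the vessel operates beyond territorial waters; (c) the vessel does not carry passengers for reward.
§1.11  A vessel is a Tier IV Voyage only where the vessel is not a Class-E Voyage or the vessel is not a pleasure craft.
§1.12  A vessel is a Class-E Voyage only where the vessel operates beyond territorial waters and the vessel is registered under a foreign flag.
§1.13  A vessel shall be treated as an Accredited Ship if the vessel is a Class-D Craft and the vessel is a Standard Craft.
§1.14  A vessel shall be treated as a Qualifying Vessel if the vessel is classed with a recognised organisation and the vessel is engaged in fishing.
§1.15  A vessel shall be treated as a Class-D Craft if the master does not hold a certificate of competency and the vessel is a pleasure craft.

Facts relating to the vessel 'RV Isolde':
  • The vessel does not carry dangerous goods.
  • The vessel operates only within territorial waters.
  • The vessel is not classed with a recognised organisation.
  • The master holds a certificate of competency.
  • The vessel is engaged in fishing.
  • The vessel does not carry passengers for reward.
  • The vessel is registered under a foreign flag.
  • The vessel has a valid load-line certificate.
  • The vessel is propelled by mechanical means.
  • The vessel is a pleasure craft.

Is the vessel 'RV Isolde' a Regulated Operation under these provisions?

§1.6 — Tier II Vessel: [the vessel is not propelled by mechanical means? no] AND [the vessel does not have a valid load-line certificate? no] AND [the vessel operates only within territorial waters? yes] → not satisfied.
§1.9 — Class-N Vessel: [not a Tier II Vessel (§1.6)? yes] AND [the vessel carries passengers for reward? no] → not satisfied.
§1.12 — Class-E Voyage: [the vessel operates beyond territorial waters? no] AND [the vessel is registered under a foreign flag? yes] → not satisfied.
§1.11 — Tier IV Voyage: [not a Class-E Voyage (§1.12)? yes] OR [the vessel is not a pleasure craft? no] → satisfied.
§1.1 — Licensed Operation: not a Class-N Vessel (§1.9)? yes; Tier IV Voyage (§1.11)? yes; the vessel is registered under a foreign flag? yes — 3 of 3 hold (need ≥2) → satisfied.
§1.15 — Class-D Craft: [the master does not hold a certificate of competency? no] AND [the vessel is a pleasure craft? yes] → not satisfied.
§1.2 — Standard Craft: [the vessel is engaged in fishing? yes] AND [the vessel is not classed with a recognised organisation? yes] AND [the vessel carries dangerous goods? no] → not satisfied.
§1.13 — Accredited Ship: [Class-D Craft (§1.15)? no] AND [Standard Craft (§1.2)? no] → not satisfied.
§1.5 — Tier II Ship: [the vessel does not have a valid load-line certificate? no] OR [not a Licensed Operation (§1.1)? no] OR [Accredited Ship (§1.13)? no] → not satisfied.
§1.7 — Excluded Operation: [the vessel does not have a valid load-line certificate? no] AND [the vessel is propelled by mechanical means? yes] AND [the vessel is registered under the domestic flag? no] → not satisfied.
§1.10 — Essential Operation: [not an Excluded Operation (§1.7)? yes] OR [the vessel operates beyond territorial waters? no] OR [the vessel does not carry passengers for reward? yes] → satisfied.
§1.3 — Restricted Vessel: [Essential Operation (§1.10)? yes] AND [the vessel is propelled by mechanical means? yes] → satisfied.
§1.4 — Regulated Operation: [Tier II Ship (§1.5)? no] AND [Restricted Vessel (§1.3)? yes] → not satisfied.

No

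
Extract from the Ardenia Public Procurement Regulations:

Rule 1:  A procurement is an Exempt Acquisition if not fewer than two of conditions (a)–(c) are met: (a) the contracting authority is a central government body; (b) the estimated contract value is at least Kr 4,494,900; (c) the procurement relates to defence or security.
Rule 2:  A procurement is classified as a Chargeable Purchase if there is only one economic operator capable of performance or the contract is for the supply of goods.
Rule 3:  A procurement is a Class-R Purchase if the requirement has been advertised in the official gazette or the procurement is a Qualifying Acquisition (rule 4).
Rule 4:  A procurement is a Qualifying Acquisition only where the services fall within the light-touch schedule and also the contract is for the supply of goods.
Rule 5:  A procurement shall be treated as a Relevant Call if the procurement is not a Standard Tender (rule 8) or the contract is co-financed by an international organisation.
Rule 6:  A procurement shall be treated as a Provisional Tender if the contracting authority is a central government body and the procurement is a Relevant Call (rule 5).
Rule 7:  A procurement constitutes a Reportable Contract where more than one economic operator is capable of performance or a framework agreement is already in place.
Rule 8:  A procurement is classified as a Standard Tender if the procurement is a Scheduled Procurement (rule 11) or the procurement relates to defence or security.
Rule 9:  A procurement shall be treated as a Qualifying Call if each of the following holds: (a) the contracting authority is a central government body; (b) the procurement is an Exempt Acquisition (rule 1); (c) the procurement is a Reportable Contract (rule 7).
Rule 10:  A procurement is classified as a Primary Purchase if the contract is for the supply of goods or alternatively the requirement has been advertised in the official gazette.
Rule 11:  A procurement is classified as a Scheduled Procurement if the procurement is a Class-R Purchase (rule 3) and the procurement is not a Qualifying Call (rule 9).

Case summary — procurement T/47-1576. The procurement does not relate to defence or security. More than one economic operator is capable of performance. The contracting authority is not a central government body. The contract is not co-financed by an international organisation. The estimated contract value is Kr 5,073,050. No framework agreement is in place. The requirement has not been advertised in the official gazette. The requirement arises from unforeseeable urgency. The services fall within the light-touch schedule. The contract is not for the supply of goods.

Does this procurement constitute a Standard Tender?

Under rule 4: the services fall within the light-touch schedule? yes; and the contract is for the supply of goods? no. So the procurement is not a Qualifying Acquisition.
Under rule 3: the requirement has been advertised in the official gazette? no; or Qualifying Acquisition (rule 4)? no. So the procurement is not a Class-R Purchase.
Under rule 1: the contracting authority is a central government body? no; estimated contract value: Kr 5,073,050 ≥ Kr 4,494,900? yes; the procurement relates to defence or security? no — 1 of 3 hold (need ≥2) → not satisfied.
Under rule 7: more than one economic operator is capable of performance? yes; or a framework agreement is already in place? no. So the procurement is a Reportable Contract.
Under rule 9: the contracting authority is a central government body? no; and Exempt Acquisition (rule 1)? no; and Reportable Contract (rule 7)? yes. So the procurement is not a Qualifying Call.
Under rule 11: Class-R Purchase (rule 3)? no; and not a Qualifying Call (rule 9)? yes. So the procurement is not a Scheduled Procurement.
Under rule 8: Scheduled Procurement (rule 11)? no; or the procurement relates to defence or security? no. So the procurement is not a Standard Tender.

No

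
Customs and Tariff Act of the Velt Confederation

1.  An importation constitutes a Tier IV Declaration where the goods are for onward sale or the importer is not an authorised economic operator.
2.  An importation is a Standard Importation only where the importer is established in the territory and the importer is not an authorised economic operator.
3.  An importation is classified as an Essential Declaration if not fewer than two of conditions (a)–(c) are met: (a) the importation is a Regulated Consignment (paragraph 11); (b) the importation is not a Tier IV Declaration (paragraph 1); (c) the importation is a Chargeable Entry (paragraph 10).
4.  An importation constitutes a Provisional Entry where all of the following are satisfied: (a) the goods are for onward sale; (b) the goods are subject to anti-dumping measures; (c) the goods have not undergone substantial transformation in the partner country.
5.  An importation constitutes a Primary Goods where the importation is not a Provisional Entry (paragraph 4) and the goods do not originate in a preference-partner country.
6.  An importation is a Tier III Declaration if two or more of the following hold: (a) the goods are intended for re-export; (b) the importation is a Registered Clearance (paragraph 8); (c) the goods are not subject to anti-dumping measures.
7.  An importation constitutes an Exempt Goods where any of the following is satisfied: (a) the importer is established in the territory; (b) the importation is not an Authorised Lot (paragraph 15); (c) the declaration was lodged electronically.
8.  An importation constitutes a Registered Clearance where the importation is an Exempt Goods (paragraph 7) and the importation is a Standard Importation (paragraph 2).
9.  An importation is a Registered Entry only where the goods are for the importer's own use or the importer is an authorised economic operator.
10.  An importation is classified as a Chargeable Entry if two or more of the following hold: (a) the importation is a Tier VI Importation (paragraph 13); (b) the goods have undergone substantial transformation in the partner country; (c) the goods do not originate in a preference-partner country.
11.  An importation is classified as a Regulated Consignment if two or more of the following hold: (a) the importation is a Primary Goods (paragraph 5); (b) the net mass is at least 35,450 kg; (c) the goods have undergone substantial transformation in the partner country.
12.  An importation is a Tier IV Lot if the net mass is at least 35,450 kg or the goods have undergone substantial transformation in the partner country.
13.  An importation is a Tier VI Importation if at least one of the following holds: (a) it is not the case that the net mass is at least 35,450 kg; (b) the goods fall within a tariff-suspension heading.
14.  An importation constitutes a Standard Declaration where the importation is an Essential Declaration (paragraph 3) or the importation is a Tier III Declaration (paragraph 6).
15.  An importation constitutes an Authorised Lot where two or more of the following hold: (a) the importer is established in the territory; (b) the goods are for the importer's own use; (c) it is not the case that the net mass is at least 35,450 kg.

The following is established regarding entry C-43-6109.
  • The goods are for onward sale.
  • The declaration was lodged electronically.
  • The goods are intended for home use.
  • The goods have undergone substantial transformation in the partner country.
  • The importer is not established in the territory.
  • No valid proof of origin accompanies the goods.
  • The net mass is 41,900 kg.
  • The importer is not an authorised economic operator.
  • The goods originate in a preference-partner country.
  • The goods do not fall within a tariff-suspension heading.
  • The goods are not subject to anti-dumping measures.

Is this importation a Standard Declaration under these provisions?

paragraph 4 — Provisional Entry: [the goods are for onward sale? yes] AND [the goods are subject to anti-dumping measures? no] AND [the goods have not undergone substantial transformation in the partner country? no] → not satisfied.
paragraph 5 — Primary Goods: [not a Provisional Entry (paragraph 4)? yes] AND [the goods do not originate in a preference-partner country? no] → not satisfied.
paragraph 11 — Regulated Consignment: Primary Goods (paragraph 5)? no; net mass: 41,900 kg ≥ 35,450 kg? yes; the goods have undergone substantial transformation in the partner country? yes — 2 of 3 hold (need ≥2) → satisfied.
paragraph 1 — Tier IV Declaration: [the goods are for onward sale? yes] OR [the importer is not an authorised economic operator? yes] → satisfied.
paragraph 13 — Tier VI Importation: [net mass: 41,900 kg ≥ 35,450 kg? yes, so negated condition no] OR [the goods fall within a tariff-suspension heading? no] → not satisfied.
paragraph 10 — Chargeable Entry: Tier VI Importation (paragraph 13)? no; the goods have undergone substantial transformation in the partner country? yes; the goods do not originate in a preference-partner country? no — 1 of 3 hold (need ≥2) → not satisfied.
paragraph 3 — Essential Declaration: Regulated Consignment (paragraph 11)? yes; not a Tier IV Declaration (paragraph 1)? no; Chargeable Entry (paragraph 10)? no — 1 of 3 hold (need ≥2) → not satisfied.
paragraph 15 — Authorised Lot: the importer is established in the territory? no; the goods are for the importer's own use? no; net mass: 41,900 kg ≥ 35,450 kg? yes, so negated condition no — 0 of 3 hold (need ≥2) → not satisfied.
paragraph 7 — Exempt Goods: [the importer is established in the territory? no] OR [not an Authorised Lot (paragraph 15)? yes] OR [the declaration was lodged electronically? yes] → satisfied.
paragraph 2 — Standard Importation: [the importer is established in the territory? no] AND [the importer is not an authorised economic operator? yes] → not satisfied.
paragraph 8 — Registered Clearance: [Exempt Goods (paragraph 7)? yes] AND [Standard Importation (paragraph 2)? no] → not satisfied.
paragraph 6 — Tier III Declaration: the goods are intended for re-export? no; Registered Clearance (paragraph 8)? no; the goods are not subject to anti-dumping measures? yes — 1 of 3 hold (need ≥2) → not satisfied.
paragraph 14 — Standard Declaration: [Essential Declaration (paragraph 3)? no] OR [Tier III Declaration (paragraph 6)? no] → not satisfied.

No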